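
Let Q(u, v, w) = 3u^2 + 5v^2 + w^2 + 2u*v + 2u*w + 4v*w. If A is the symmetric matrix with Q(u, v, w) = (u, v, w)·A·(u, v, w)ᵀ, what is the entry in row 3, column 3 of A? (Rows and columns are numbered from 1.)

The coefficient of w^2 in Q is 1, and that is exactly A[3,3].

1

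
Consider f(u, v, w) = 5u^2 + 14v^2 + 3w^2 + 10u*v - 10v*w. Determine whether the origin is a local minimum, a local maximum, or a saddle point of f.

local minimum

The Hessian at the origin is H = [[10, 10, 0], [10, 28, -10], [0, -10, 6]].
Symmetric row and column elimination reduces H to a congruent diagonal form with pivots 10, 18, 4/9.
Counting signs: 3 positive.
H is positive definite, so the origin is a strict local minimum.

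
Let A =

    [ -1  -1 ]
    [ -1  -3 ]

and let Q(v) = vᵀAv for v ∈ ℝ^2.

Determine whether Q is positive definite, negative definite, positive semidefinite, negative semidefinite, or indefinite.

For the 2×2 matrix [[-1, -1], [-1, -3]]: det = -1·-3 − (-1)² = 2, trace = -4.
det > 0 so both eigenvalues share the sign of the trace; trace = -4 < 0 ⇒ both negative.

negative definite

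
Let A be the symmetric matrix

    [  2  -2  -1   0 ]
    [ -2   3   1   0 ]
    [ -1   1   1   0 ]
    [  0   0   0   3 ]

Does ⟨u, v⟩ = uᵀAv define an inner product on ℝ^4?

Leading principal minors: Δ_1 = 2, Δ_2 = 2, Δ_3 = 1, Δ_4 = 3.
All leading principal minors are positive, so by Sylvester's criterion Q is positive definite.
⟨·,·⟩ is an inner product exactly when A is positive definite.

yes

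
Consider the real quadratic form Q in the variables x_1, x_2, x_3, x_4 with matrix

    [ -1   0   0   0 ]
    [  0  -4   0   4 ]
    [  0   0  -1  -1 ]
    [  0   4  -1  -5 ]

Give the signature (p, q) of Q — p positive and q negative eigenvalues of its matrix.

Row-reducing A symmetrically gives the diagonal entries -1, -4, -1, 0.
So there are 3 negative, 1 zero pivots.

(0, 3)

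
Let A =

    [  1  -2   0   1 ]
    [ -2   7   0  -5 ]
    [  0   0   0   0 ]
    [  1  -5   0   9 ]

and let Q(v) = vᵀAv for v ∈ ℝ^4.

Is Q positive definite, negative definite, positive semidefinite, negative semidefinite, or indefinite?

Applying the same elementary operations to the rows and columns of A produces a congruent diagonal matrix with entries 1, 3, 0, 5.
So there are 3 positive, 1 zero pivots.
Hence Q is positive semidefinite.

positive semidefinite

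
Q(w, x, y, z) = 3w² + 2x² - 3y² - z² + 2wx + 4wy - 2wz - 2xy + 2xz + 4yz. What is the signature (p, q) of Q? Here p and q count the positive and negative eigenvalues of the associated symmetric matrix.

Write A = [[3, 1, 2, -1], [1, 2, -1, 1], [2, -1, -3, 2], [-1, 1, 2, -1]].
An LDLᵀ factorisation of A has diagonal entries 3, 5/3, -6, 4/15.
So there are 3 positive, 1 negative pivots.

(3, 1)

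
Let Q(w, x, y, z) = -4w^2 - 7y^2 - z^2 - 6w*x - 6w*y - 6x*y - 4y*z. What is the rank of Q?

Write A = [[-4, -3, -3, 0], [-3, 0, -3, 0], [-3, -3, -7, -2], [0, 0, -2, -1]].
Symmetric row and column elimination reduces A to a congruent diagonal form with pivots -4, 9/4, -5, -1/5.
So there are 1 positive, 3 negative pivots.
The rank is the number of nonzero pivots: 4.

4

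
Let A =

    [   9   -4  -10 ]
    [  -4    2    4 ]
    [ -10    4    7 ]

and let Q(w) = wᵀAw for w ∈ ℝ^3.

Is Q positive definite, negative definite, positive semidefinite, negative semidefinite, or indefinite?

indefinite

Congruent diagonalization of A (simultaneous row and column reduction) yields pivots 9, 2/9, -5.
Counting signs: 2 positive, 1 negative.
Hence Q is indefinite.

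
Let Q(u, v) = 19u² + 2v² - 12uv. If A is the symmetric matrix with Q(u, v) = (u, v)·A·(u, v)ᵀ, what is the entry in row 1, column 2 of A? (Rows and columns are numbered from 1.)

The coefficient of u·v in Q is -12. For a symmetric A this equals A[1,2] + A[2,1] = 2·A[1,2].
So A[1,2] = -12/2 = -6.

-6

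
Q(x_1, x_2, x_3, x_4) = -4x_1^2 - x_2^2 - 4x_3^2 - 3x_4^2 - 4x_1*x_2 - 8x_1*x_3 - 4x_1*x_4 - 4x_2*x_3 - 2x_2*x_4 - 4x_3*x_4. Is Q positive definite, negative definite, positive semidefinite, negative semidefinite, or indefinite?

Write A = [[-4, -2, -4, -2], [-2, -1, -2, -1], [-4, -2, -4, -2], [-2, -1, -2, -3]].
Applying the same elementary operations to the rows and columns of A produces a congruent diagonal matrix with entries -4, 0, 0, -2.
So there are 2 negative, 2 zero pivots.
Hence Q is negative semidefinite.

negative semidefinite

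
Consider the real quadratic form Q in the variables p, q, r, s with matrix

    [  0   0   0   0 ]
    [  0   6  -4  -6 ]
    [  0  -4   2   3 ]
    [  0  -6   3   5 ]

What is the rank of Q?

3

Congruent diagonalization of A (simultaneous row and column reduction) yields pivots 0, 6, -2/3, 1/2.
Counting signs: 2 positive, 1 negative, 1 zero.
The rank is the number of nonzero pivots: 3.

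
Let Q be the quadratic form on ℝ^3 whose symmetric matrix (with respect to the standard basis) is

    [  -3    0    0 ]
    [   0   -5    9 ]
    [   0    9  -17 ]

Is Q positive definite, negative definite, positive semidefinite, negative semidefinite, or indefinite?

negative definite

Leading principal minors: Δ_1 = -3, Δ_2 = 15, Δ_3 = -12.
The signs alternate starting with Δ_1 < 0, so by Sylvester's criterion Q is negative definite.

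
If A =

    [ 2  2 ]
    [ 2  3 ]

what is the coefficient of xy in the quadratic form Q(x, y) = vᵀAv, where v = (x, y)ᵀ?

4

The coefficient of xy is A[1,2] + A[2,1] = 2·2 = 4.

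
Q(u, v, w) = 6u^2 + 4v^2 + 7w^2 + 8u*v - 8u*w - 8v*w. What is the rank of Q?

3

The symmetric matrix is A = [[6, 4, -4], [4, 4, -4], [-4, -4, 7]].
An LDLᵀ factorisation of A has diagonal entries 6, 4/3, 3.
So there are 3 positive pivots.
The rank is the number of nonzero pivots: 3.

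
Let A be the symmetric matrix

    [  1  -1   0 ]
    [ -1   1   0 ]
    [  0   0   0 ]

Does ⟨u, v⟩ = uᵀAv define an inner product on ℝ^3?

Applying the same elementary operations to the rows and columns of A produces a congruent diagonal matrix with entries 1, 0, 0.
So there are 1 positive, 2 zero pivots.
Hence Q is positive semidefinite.
⟨·,·⟩ is an inner product exactly when A is positive definite.

no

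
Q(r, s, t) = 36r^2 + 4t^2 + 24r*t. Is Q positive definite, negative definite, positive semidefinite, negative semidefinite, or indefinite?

The associated matrix is A = [[36, 0, 12], [0, 0, 0], [12, 0, 4]].
Symmetric row and column elimination reduces A to a congruent diagonal form with pivots 36, 0, 0.
Counting signs: 1 positive, 2 zero.
Hence Q is positive semidefinite.

positive semidefinite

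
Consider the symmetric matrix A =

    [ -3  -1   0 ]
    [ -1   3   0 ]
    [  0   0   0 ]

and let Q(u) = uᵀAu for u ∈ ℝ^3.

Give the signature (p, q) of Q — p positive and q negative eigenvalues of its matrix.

(1, 1)

Row-reducing A symmetrically gives the diagonal entries -3, 10/3, 0.
That gives 1 positive, 1 negative, 1 zero pivots.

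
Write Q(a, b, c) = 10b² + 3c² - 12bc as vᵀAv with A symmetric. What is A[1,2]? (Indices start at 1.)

The coefficient of a·b in Q is 0. For a symmetric A this equals A[1,2] + A[2,1] = 2·A[1,2].
So A[1,2] = 0/2 = 0.

0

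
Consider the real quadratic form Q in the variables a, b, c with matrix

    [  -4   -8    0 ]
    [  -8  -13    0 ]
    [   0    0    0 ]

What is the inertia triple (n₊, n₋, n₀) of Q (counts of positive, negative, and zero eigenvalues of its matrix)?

(1, 1, 1)

Symmetric row and column elimination reduces A to a congruent diagonal form with pivots -4, 3, 0.
That gives 1 positive, 1 negative, 1 zero pivots.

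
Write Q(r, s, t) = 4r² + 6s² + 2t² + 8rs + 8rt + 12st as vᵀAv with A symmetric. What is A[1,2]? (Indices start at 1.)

4

The coefficient of r·s in Q is 8. For a symmetric A this equals A[1,2] + A[2,1] = 2·A[1,2].
So A[1,2] = 8/2 = 4.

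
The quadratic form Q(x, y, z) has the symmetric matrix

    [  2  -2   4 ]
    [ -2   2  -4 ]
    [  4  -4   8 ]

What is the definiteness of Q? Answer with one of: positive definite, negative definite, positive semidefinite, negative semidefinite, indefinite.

positive semidefinite

Applying the same elementary operations to the rows and columns of A produces a congruent diagonal matrix with entries 2, 0, 0.
Counting signs: 1 positive, 2 zero.
Hence Q is positive semidefinite.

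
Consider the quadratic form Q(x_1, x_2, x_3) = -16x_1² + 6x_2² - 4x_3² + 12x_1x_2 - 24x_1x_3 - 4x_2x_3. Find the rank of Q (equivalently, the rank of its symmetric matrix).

3

The associated matrix is A = [[-16, 6, -12], [6, 6, -2], [-12, -2, -4]].
Congruent diagonalization of A (simultaneous row and column reduction) yields pivots -16, 33/4, -4/33.
That gives 1 positive, 2 negative pivots.
The rank is the number of nonzero pivots: 3.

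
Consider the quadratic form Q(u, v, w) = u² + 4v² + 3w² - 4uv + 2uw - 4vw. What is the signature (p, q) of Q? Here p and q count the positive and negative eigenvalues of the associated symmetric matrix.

(2, 0)

The symmetric matrix is A = [[1, -2, 1], [-2, 4, -2], [1, -2, 3]].
Symmetric row and column elimination reduces A to a congruent diagonal form with pivots 1, 0, 2.
Counting signs: 2 positive, 1 zero.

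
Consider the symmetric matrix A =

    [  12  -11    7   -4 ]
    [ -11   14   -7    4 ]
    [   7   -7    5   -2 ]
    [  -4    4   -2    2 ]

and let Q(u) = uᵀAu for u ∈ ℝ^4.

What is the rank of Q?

An LDLᵀ factorisation of A has diagonal entries 12, 47/12, 39/47, 6/13.
That gives 4 positive pivots.
The rank is the number of nonzero pivots: 4.

4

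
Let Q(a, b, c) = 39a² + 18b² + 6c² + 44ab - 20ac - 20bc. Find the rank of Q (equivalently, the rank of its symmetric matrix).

3

Write A = [[39, 22, -10], [22, 18, -10], [-10, -10, 6]].
An LDLᵀ factorisation of A has diagonal entries 39, 218/39, 4/109.
Counting signs: 3 positive.
The rank is the number of nonzero pivots: 3.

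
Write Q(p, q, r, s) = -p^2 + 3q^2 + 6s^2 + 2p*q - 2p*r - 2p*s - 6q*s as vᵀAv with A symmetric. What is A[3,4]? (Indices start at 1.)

The coefficient of r·s in Q is 0. For a symmetric A this equals A[3,4] + A[4,3] = 2·A[3,4].
So A[3,4] = 0/2 = 0.

0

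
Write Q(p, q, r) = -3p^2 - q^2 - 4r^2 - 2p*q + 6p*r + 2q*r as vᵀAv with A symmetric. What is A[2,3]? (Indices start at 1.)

1

The coefficient of q·r in Q is 2. For a symmetric A this equals A[2,3] + A[3,2] = 2·A[2,3].
So A[2,3] = 2/2 = 1.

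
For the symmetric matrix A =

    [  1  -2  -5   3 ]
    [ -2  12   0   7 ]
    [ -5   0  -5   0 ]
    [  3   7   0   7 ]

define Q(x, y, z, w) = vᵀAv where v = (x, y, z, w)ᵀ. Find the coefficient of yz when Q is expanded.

0

The coefficient of yz is A[2,3] + A[3,2] = 2·0 = 0.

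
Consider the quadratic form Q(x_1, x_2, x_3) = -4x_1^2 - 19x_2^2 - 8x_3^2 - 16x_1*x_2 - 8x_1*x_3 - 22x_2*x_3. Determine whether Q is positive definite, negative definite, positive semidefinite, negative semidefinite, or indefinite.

The symmetric matrix of Q is A = [[-4, -8, -4], [-8, -19, -11], [-4, -11, -8]].
Leading principal minors: Δ_1 = -4, Δ_2 = 12, Δ_3 = -12.
The signs alternate starting with Δ_1 < 0, so by Sylvester's criterion Q is negative definite.

negative definite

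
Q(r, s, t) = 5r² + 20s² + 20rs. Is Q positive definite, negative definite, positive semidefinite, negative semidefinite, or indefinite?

positive semidefinite

The associated matrix is A = [[5, 10, 0], [10, 20, 0], [0, 0, 0]].
Row-reducing A symmetrically gives the diagonal entries 5, 0, 0.
So there are 1 positive, 2 zero pivots.
Hence Q is positive semidefinite.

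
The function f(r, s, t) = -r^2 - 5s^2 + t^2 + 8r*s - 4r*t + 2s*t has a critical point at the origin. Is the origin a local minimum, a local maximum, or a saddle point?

saddle point

The Hessian at the origin is H = [[-2, 8, -4], [8, -10, 2], [-4, 2, 2]].
Symmetric row and column elimination reduces H to a congruent diagonal form with pivots -2, 22, 12/11.
Counting signs: 2 positive, 1 negative.
H is indefinite, so the origin is a saddle point.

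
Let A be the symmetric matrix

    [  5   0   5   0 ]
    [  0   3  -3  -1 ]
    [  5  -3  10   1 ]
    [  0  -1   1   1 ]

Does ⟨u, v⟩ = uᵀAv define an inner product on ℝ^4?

Row-reducing A symmetrically gives the diagonal entries 5, 3, 2, 2/3.
Counting signs: 4 positive.
Hence Q is positive definite.
⟨·,·⟩ is an inner product exactly when A is positive definite.

yes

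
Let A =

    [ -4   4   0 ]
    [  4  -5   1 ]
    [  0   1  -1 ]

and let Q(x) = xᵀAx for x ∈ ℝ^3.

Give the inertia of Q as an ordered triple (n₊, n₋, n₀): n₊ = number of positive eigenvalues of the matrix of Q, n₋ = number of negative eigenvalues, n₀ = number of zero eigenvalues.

Congruent diagonalization of A (simultaneous row and column reduction) yields pivots -4, -1, 0.
Counting signs: 2 negative, 1 zero.

(0, 2, 1)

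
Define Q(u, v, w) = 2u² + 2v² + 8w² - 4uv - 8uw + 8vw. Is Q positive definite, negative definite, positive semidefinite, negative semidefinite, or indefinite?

positive semidefinite

The symmetric matrix is A = [[2, -2, -4], [-2, 2, 4], [-4, 4, 8]].
Row-reducing A symmetrically gives the diagonal entries 2, 0, 0.
Counting signs: 1 positive, 2 zero.
Hence Q is positive semidefinite.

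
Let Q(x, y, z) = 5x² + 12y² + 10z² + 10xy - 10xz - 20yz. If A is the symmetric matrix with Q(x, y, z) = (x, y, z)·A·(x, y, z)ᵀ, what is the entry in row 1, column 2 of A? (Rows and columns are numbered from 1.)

5

The coefficient of x·y in Q is 10. For a symmetric A this equals A[1,2] + A[2,1] = 2·A[1,2].
So A[1,2] = 10/2 = 5.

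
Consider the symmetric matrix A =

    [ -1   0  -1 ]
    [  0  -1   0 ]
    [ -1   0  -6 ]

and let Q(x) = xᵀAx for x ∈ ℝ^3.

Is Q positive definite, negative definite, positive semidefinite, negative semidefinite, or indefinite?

negative definite

Leading principal minors: Δ_1 = -1, Δ_2 = 1, Δ_3 = -5.
The signs alternate starting with Δ_1 < 0, so by Sylvester's criterion Q is negative definite.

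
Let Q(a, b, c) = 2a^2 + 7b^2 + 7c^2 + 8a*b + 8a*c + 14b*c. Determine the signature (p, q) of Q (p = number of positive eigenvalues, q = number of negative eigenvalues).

(1, 1)

The symmetric matrix is A = [[2, 4, 4], [4, 7, 7], [4, 7, 7]].
Row-reducing A symmetrically gives the diagonal entries 2, -1, 0.
So there are 1 positive, 1 negative, 1 zero pivots.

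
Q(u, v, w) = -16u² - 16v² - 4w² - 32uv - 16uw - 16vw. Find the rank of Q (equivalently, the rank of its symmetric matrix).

1

Write A = [[-16, -16, -8], [-16, -16, -8], [-8, -8, -4]].
Congruent diagonalization of A (simultaneous row and column reduction) yields pivots -16, 0, 0.
That gives 1 negative, 2 zero pivots.
The rank is the number of nonzero pivots: 1.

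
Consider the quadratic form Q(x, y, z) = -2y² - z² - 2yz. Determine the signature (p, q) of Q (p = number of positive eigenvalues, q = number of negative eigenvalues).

The symmetric matrix is A = [[0, 0, 0], [0, -2, -1], [0, -1, -1]].
Applying the same elementary operations to the rows and columns of A produces a congruent diagonal matrix with entries 0, -2, -1/2.
Counting signs: 2 negative, 1 zero.

(0, 2)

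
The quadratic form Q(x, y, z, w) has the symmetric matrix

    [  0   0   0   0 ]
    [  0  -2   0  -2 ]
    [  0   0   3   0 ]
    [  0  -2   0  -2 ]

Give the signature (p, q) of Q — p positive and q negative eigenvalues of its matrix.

(1, 1)

Symmetric row and column elimination reduces A to a congruent diagonal form with pivots 0, -2, 3, 0.
That gives 1 positive, 1 negative, 2 zero pivots.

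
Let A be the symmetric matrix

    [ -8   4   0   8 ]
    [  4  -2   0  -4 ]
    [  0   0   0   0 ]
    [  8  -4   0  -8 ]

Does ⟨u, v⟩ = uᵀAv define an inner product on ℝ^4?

Congruent diagonalization of A (simultaneous row and column reduction) yields pivots -8, 0, 0, 0.
So there are 1 negative, 3 zero pivots.
Hence Q is negative semidefinite.
⟨·,·⟩ is an inner product exactly when A is positive definite.

no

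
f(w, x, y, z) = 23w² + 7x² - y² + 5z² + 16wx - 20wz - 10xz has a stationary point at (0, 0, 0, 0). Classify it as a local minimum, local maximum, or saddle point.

saddle point

The Hessian at the origin is H = [[46, 16, 0, -20], [16, 14, 0, -10], [0, 0, -2, 0], [-20, -10, 0, 10]].
An LDLᵀ factorisation of H has diagonal entries 46, 194/23, -2, 20/97.
So there are 3 positive, 1 negative pivots.
H is indefinite, so the origin is a saddle point.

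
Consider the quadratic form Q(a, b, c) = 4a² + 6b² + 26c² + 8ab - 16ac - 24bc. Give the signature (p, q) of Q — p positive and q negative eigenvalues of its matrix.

Write A = [[4, 4, -8], [4, 6, -12], [-8, -12, 26]].
Congruent diagonalization of A (simultaneous row and column reduction) yields pivots 4, 2, 2.
Counting signs: 3 positive.

(3, 0)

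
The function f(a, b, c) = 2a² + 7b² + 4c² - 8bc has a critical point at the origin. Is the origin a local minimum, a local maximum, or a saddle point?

local minimum

The Hessian at the origin is H = [[4, 0, 0], [0, 14, -8], [0, -8, 8]].
Congruent diagonalization of H (simultaneous row and column reduction) yields pivots 4, 14, 24/7.
That gives 3 positive pivots.
H is positive definite, so the origin is a strict local minimum.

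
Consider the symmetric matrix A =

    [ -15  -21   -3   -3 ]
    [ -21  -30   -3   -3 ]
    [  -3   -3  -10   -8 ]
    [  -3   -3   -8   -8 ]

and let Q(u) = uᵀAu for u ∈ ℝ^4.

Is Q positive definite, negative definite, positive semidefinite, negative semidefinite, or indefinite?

An LDLᵀ factorisation of A has diagonal entries -15, -3/5, -7, -10/7.
Counting signs: 4 negative.
Hence Q is negative definite.

negative definite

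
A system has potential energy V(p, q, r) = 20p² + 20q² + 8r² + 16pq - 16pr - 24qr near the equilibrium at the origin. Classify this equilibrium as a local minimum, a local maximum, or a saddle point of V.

The Hessian at the origin is H = [[40, 16, -16], [16, 40, -24], [-16, -24, 16]].
An LDLᵀ factorisation of H has diagonal entries 40, 168/5, 8/21.
Counting signs: 3 positive.
H is positive definite, so the origin is a strict local minimum.

local minimum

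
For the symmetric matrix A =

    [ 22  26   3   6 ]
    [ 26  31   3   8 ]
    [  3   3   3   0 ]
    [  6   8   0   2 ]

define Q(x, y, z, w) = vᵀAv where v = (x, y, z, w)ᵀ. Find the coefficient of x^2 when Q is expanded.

The coefficient of x^2 is the diagonal entry A[1,1] = 22.

22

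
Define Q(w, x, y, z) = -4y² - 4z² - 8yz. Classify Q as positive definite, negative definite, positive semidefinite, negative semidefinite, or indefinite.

negative semidefinite

The associated matrix is A = [[0, 0, 0, 0], [0, 0, 0, 0], [0, 0, -4, -4], [0, 0, -4, -4]].
Symmetric row and column elimination reduces A to a congruent diagonal form with pivots 0, 0, -4, 0.
So there are 1 negative, 3 zero pivots.
Hence Q is negative semidefinite.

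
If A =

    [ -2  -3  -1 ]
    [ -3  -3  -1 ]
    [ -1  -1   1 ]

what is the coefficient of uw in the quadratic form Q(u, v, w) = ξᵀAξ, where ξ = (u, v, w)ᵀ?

The coefficient of uw is A[1,3] + A[3,1] = 2·(-1) = -2.

-2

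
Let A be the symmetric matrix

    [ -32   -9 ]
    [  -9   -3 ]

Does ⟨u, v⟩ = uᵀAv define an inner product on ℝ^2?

For the 2×2 matrix [[-32, -9], [-9, -3]]: det = -32·-3 − (-9)² = 15, trace = -35.
det > 0 so both eigenvalues share the sign of the trace; trace = -35 < 0 ⇒ both negative.
⟨·,·⟩ is an inner product exactly when A is positive definite.

no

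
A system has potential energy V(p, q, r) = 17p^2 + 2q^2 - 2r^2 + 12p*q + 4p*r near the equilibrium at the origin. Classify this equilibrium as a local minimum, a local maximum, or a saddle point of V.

saddle point

The Hessian at the origin is H = [[34, 12, 4], [12, 4, 0], [4, 0, -4]].
Congruent diagonalization of H (simultaneous row and column reduction) yields pivots 34, -4/17, 4.
That gives 2 positive, 1 negative pivots.
H is indefinite, so the origin is a saddle point.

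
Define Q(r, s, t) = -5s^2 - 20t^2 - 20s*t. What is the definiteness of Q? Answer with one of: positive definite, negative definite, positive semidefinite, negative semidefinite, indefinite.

negative semidefinite

Write A = [[0, 0, 0], [0, -5, -10], [0, -10, -20]].
Symmetric row and column elimination reduces A to a congruent diagonal form with pivots 0, -5, 0.
Counting signs: 1 negative, 2 zero.
Hence Q is negative semidefinite.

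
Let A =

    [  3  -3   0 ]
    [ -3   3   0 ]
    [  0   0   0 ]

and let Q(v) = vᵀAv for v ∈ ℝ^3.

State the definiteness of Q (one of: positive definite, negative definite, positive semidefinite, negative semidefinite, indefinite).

Applying the same elementary operations to the rows and columns of A produces a congruent diagonal matrix with entries 3, 0, 0.
That gives 1 positive, 2 zero pivots.
Hence Q is positive semidefinite.

positive semidefinite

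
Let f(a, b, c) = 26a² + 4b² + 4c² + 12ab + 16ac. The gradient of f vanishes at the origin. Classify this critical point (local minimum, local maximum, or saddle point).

The Hessian at the origin is H = [[52, 12, 16], [12, 8, 0], [16, 0, 8]].
An LDLᵀ factorisation of H has diagonal entries 52, 68/13, 8/17.
Counting signs: 3 positive.
H is positive definite, so the origin is a strict local minimum.

local minimum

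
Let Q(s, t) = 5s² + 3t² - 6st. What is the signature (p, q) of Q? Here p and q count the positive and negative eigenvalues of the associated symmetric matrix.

Write A = [[5, -3], [-3, 3]].
Congruent diagonalization of A (simultaneous row and column reduction) yields pivots 5, 6/5.
So there are 2 positive pivots.

(2, 0)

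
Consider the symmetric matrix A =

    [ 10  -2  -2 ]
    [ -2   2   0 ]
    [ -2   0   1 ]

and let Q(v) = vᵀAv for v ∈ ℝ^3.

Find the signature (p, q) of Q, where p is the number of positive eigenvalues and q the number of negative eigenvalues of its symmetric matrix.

Row-reducing A symmetrically gives the diagonal entries 10, 8/5, 1/2.
That gives 3 positive pivots.

(3, 0)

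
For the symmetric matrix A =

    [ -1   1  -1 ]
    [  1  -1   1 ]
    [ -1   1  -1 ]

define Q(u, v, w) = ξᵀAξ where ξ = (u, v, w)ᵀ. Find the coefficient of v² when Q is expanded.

The coefficient of v² is the diagonal entry A[2,2] = -1.

-1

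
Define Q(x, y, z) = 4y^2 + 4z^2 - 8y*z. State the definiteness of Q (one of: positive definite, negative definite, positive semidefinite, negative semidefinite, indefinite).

positive semidefinite

The symmetric matrix is A = [[0, 0, 0], [0, 4, -4], [0, -4, 4]].
Applying the same elementary operations to the rows and columns of A produces a congruent diagonal matrix with entries 0, 4, 0.
So there are 1 positive, 2 zero pivots.
Hence Q is positive semidefinite.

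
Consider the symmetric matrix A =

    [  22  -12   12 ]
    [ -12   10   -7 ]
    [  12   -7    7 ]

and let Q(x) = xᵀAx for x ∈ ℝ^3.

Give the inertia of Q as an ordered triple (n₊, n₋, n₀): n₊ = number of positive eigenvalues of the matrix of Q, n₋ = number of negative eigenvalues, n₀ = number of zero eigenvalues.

(3, 0, 0)

Applying the same elementary operations to the rows and columns of A produces a congruent diagonal matrix with entries 22, 38/11, 15/38.
That gives 3 positive pivots.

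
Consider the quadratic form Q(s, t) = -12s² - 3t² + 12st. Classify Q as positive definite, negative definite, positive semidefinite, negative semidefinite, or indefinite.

The symmetric matrix of Q is [[-12, 6], [6, -3]].
For the 2×2 matrix [[-12, 6], [6, -3]]: det = -12·-3 − (6)² = 0, trace = -15.
det = 0 so one eigenvalue is zero; the form is semidefinite with the sign of the trace.

negative semidefinite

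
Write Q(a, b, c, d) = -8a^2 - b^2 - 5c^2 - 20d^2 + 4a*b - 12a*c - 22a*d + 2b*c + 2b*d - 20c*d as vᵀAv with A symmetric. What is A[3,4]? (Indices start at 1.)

The coefficient of c·d in Q is -20. For a symmetric A this equals A[3,4] + A[4,3] = 2·A[3,4].
So A[3,4] = -20/2 = -10.

-10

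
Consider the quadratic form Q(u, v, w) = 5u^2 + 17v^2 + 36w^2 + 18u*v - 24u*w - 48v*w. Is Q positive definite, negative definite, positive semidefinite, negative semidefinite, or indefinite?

The symmetric matrix is A = [[5, 9, -12], [9, 17, -24], [-12, -24, 36]].
Applying the same elementary operations to the rows and columns of A produces a congruent diagonal matrix with entries 5, 4/5, 0.
Counting signs: 2 positive, 1 zero.
Hence Q is positive semidefinite.

positive semidefinite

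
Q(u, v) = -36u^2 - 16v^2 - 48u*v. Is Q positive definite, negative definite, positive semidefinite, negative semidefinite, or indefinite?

negative semidefinite

The symmetric matrix of Q is [[-36, -24], [-24, -16]].
For the 2×2 matrix [[-36, -24], [-24, -16]]: det = -36·-16 − (-24)² = 0, trace = -52.
det = 0 so one eigenvalue is zero; the form is semidefinite with the sign of the trace.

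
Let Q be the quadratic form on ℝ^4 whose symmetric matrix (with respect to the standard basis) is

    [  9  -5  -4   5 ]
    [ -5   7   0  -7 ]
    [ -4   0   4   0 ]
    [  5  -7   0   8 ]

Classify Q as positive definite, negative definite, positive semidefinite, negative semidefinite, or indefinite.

Leading principal minors: Δ_1 = 9, Δ_2 = 38, Δ_3 = 40, Δ_4 = 40.
All leading principal minors are positive, so by Sylvester's criterion Q is positive definite.

positive definite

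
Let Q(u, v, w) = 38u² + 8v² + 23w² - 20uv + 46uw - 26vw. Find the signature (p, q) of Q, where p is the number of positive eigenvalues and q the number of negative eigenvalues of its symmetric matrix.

Write A = [[38, -10, 23], [-10, 8, -13], [23, -13, 23]].
Congruent diagonalization of A (simultaneous row and column reduction) yields pivots 38, 102/19, 3/34.
So there are 3 positive pivots.

(3, 0)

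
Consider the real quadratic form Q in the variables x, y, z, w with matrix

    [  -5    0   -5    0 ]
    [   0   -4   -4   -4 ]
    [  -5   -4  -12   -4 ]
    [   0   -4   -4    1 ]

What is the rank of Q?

Applying the same elementary operations to the rows and columns of A produces a congruent diagonal matrix with entries -5, -4, -3, 5.
Counting signs: 1 positive, 3 negative.
The rank is the number of nonzero pivots: 4.

4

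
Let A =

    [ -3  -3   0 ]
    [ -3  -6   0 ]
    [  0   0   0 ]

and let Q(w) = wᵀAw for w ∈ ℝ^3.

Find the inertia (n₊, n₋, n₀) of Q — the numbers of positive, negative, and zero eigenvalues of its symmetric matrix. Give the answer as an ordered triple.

Congruent diagonalization of A (simultaneous row and column reduction) yields pivots -3, -3, 0.
Counting signs: 2 negative, 1 zero.

(0, 2, 1)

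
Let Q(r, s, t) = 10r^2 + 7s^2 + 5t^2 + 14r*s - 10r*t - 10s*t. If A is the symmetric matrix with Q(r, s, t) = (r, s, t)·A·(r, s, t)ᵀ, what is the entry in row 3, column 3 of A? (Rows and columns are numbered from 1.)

The coefficient of t^2 in Q is 5, and that is exactly A[3,3].

5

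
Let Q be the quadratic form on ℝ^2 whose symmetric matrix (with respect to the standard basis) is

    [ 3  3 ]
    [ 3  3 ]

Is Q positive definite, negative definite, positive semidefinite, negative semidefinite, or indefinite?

For the 2×2 matrix [[3, 3], [3, 3]]: det = 3·3 − (3)² = 0, trace = 6.
det = 0 so one eigenvalue is zero; the form is semidefinite with the sign of the trace.

positive semidefinite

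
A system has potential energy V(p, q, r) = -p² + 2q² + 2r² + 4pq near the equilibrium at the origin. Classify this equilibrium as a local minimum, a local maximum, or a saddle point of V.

saddle point

The Hessian at the origin is H = [[-2, 4, 0], [4, 4, 0], [0, 0, 4]].
Applying the same elementary operations to the rows and columns of H produces a congruent diagonal matrix with entries -2, 12, 4.
That gives 2 positive, 1 negative pivots.
H is indefinite, so the origin is a saddle point.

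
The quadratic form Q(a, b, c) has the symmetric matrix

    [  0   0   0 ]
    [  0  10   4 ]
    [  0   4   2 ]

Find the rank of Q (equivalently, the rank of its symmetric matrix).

2

Row-reducing A symmetrically gives the diagonal entries 0, 10, 2/5.
So there are 2 positive, 1 zero pivots.
The rank is the number of nonzero pivots: 2.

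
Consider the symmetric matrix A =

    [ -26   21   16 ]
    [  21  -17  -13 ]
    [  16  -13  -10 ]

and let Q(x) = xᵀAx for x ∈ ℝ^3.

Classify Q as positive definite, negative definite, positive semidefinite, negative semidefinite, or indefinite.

negative semidefinite

Symmetric row and column elimination reduces A to a congruent diagonal form with pivots -26, -1/26, 0.
So there are 2 negative, 1 zero pivots.
Hence Q is negative semidefinite.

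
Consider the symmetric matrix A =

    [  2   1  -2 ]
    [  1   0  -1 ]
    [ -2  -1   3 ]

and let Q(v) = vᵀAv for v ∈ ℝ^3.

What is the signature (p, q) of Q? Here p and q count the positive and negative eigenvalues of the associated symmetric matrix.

Symmetric row and column elimination reduces A to a congruent diagonal form with pivots 2, -1/2, 1.
Counting signs: 2 positive, 1 negative.

(2, 1)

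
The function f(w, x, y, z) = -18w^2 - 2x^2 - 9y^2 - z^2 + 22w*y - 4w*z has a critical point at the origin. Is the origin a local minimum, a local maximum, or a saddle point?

The Hessian at the origin is H = [[-36, 0, 22, -4], [0, -4, 0, 0], [22, 0, -18, 0], [-4, 0, 0, -2]].
Congruent diagonalization of H (simultaneous row and column reduction) yields pivots -36, -4, -41/9, -10/41.
Counting signs: 4 negative.
H is negative definite, so the origin is a strict local maximum.

local maximum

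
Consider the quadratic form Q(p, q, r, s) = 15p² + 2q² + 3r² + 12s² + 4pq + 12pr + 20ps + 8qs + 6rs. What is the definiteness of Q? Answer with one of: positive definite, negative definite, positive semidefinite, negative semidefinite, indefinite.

positive definite

Write A = [[15, 2, 6, 10], [2, 2, 0, 4], [6, 0, 3, 3], [10, 4, 3, 12]].
Congruent diagonalization of A (simultaneous row and column reduction) yields pivots 15, 26/15, 3/13, 1.
That gives 4 positive pivots.
Hence Q is positive definite.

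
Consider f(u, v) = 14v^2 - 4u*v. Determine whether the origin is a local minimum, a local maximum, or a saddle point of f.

The Hessian at the origin is H = [[0, -4], [-4, 28]].
det H = 0·28 − (-4)² = -16 < 0, so H is indefinite.
Therefore the origin is a saddle point.

saddle point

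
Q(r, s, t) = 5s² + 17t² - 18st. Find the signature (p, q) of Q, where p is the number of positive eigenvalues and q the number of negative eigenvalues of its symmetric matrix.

(2, 0)

Write A = [[0, 0, 0], [0, 5, -9], [0, -9, 17]].
Congruent diagonalization of A (simultaneous row and column reduction) yields pivots 0, 5, 4/5.
That gives 2 positive, 1 zero pivots.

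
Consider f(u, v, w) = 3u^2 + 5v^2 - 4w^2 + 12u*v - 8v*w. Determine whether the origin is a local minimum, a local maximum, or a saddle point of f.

saddle point

The Hessian at the origin is H = [[6, 12, 0], [12, 10, -8], [0, -8, -8]].
Symmetric row and column elimination reduces H to a congruent diagonal form with pivots 6, -14, -24/7.
That gives 1 positive, 2 negative pivots.
H is indefinite, so the origin is a saddle point.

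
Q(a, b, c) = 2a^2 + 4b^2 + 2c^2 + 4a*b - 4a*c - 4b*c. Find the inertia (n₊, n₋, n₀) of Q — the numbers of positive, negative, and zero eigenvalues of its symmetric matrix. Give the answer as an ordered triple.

(2, 0, 1)

The symmetric matrix is A = [[2, 2, -2], [2, 4, -2], [-2, -2, 2]].
Row-reducing A symmetrically gives the diagonal entries 2, 2, 0.
Counting signs: 2 positive, 1 zero.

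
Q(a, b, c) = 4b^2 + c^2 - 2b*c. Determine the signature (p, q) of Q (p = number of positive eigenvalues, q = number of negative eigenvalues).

(2, 0)

Write A = [[0, 0, 0], [0, 4, -1], [0, -1, 1]].
Congruent diagonalization of A (simultaneous row and column reduction) yields pivots 0, 4, 3/4.
So there are 2 positive, 1 zero pivots.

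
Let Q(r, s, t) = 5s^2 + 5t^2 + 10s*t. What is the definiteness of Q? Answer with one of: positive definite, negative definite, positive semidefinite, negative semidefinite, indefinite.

The associated matrix is A = [[0, 0, 0], [0, 5, 5], [0, 5, 5]].
Row-reducing A symmetrically gives the diagonal entries 0, 5, 0.
That gives 1 positive, 2 zero pivots.
Hence Q is positive semidefinite.

positive semidefinite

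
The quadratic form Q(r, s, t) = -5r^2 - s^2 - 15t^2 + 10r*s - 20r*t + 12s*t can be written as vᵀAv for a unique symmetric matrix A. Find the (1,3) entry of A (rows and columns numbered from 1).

-10

The coefficient of r·t in Q is -20. For a symmetric A this equals A[1,3] + A[3,1] = 2·A[1,3].
So A[1,3] = -20/2 = -10.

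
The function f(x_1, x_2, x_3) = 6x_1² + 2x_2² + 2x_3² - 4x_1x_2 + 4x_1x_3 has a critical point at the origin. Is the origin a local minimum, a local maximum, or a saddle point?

local minimum

The Hessian at the origin is H = [[12, -4, 4], [-4, 4, 0], [4, 0, 4]].
Applying the same elementary operations to the rows and columns of H produces a congruent diagonal matrix with entries 12, 8/3, 2.
That gives 3 positive pivots.
H is positive definite, so the origin is a strict local minimum.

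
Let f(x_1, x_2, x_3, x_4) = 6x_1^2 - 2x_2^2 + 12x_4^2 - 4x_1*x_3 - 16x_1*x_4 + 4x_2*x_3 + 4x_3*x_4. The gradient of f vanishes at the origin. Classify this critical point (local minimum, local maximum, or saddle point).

saddle point

The Hessian at the origin is H = [[12, 0, -4, -16], [0, -4, 4, 0], [-4, 4, 0, 4], [-16, 0, 4, 24]].
Applying the same elementary operations to the rows and columns of H produces a congruent diagonal matrix with entries 12, -4, 8/3, 2.
That gives 3 positive, 1 negative pivots.
H is indefinite, so the origin is a saddle point.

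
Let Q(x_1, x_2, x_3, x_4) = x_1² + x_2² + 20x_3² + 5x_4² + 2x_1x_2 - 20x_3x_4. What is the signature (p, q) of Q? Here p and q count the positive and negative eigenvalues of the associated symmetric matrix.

(2, 0)

Write A = [[1, 1, 0, 0], [1, 1, 0, 0], [0, 0, 20, -10], [0, 0, -10, 5]].
Row-reducing A symmetrically gives the diagonal entries 1, 0, 20, 0.
Counting signs: 2 positive, 2 zero.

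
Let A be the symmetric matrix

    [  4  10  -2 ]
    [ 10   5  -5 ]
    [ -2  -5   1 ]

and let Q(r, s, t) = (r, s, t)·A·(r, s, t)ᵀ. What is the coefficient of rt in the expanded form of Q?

The coefficient of rt is A[1,3] + A[3,1] = 2·(-2) = -4.

-4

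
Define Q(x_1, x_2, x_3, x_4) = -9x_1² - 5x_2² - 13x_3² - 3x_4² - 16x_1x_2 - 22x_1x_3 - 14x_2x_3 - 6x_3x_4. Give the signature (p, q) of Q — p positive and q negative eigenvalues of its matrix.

(1, 3)

Write A = [[-9, -8, -11, 0], [-8, -5, -7, 0], [-11, -7, -13, -3], [0, 0, -3, -3]].
Row-reducing A symmetrically gives the diagonal entries -9, 19/9, -61/19, -12/61.
So there are 1 positive, 3 negative pivots.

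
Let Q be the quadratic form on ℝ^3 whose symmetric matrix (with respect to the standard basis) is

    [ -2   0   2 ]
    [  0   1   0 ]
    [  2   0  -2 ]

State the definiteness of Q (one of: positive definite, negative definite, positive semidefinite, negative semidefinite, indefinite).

Congruent diagonalization of A (simultaneous row and column reduction) yields pivots -2, 1, 0.
Counting signs: 1 positive, 1 negative, 1 zero.
Hence Q is indefinite.

indefinite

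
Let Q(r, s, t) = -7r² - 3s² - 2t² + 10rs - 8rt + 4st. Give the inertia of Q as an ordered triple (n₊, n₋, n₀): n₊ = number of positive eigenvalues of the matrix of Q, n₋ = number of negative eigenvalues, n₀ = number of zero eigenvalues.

The symmetric matrix is A = [[-7, 5, -4], [5, -3, 2], [-4, 2, -2]].
An LDLᵀ factorisation of A has diagonal entries -7, 4/7, -1.
That gives 1 positive, 2 negative pivots.

(1, 2, 0)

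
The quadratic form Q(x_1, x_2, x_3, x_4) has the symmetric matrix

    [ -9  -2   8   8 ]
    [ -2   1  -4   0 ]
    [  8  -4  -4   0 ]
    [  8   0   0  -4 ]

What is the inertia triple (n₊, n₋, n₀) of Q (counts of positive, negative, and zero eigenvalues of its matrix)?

Symmetric row and column elimination reduces A to a congruent diagonal form with pivots -9, 13/9, -20, 12/13.
Counting signs: 2 positive, 2 negative.

(2, 2, 0)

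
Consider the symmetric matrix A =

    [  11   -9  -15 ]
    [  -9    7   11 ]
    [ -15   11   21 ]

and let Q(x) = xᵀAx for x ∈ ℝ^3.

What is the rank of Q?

3

Applying the same elementary operations to the rows and columns of A produces a congruent diagonal matrix with entries 11, -4/11, 5.
That gives 2 positive, 1 negative pivots.
The rank is the number of nonzero pivots: 3.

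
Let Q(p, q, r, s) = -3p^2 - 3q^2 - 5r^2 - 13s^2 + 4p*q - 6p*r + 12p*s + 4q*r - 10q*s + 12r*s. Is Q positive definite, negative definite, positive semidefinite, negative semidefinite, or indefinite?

negative definite

The associated matrix is A = [[-3, 2, -3, 6], [2, -3, 2, -5], [-3, 2, -5, 6], [6, -5, 6, -13]].
Applying the same elementary operations to the rows and columns of A produces a congruent diagonal matrix with entries -3, -5/3, -2, -2/5.
So there are 4 negative pivots.
Hence Q is negative definite.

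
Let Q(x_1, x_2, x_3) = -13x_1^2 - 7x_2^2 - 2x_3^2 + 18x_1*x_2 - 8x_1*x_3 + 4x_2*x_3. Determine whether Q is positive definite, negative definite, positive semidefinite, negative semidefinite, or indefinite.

negative semidefinite

The associated matrix is A = [[-13, 9, -4], [9, -7, 2], [-4, 2, -2]].
Symmetric row and column elimination reduces A to a congruent diagonal form with pivots -13, -10/13, 0.
Counting signs: 2 negative, 1 zero.
Hence Q is negative semidefinite.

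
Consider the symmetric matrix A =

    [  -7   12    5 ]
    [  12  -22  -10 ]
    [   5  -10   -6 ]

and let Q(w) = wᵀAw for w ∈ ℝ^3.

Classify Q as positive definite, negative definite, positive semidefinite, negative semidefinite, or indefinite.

negative definite

Applying the same elementary operations to the rows and columns of A produces a congruent diagonal matrix with entries -7, -10/7, -1.
Counting signs: 3 negative.
Hence Q is negative definite.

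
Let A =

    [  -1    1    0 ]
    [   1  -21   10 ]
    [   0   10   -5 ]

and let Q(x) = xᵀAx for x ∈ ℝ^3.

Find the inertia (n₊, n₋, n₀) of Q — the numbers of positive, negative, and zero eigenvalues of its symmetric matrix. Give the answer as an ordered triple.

(0, 2, 1)

Row-reducing A symmetrically gives the diagonal entries -1, -20, 0.
Counting signs: 2 negative, 1 zero.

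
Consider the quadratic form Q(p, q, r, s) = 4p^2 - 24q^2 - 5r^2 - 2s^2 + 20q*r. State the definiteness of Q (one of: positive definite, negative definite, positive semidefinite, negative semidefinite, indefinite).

The symmetric matrix is A = [[4, 0, 0, 0], [0, -24, 10, 0], [0, 10, -5, 0], [0, 0, 0, -2]].
An LDLᵀ factorisation of A has diagonal entries 4, -24, -5/6, -2.
Counting signs: 1 positive, 3 negative.
Hence Q is indefinite.

indefinite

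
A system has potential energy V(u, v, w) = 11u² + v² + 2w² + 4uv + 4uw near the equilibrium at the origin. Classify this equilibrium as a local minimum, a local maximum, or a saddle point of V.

local minimum

The Hessian at the origin is H = [[22, 4, 4], [4, 2, 0], [4, 0, 4]].
Applying the same elementary operations to the rows and columns of H produces a congruent diagonal matrix with entries 22, 14/11, 20/7.
So there are 3 positive pivots.
H is positive definite, so the origin is a strict local minimum.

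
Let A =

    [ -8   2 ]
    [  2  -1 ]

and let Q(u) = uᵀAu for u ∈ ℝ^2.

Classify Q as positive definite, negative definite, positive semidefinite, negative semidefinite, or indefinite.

negative definite

Congruent diagonalization of A (simultaneous row and column reduction) yields pivots -8, -1/2.
So there are 2 negative pivots.
Hence Q is negative definite.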